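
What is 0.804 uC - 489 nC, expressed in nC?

In nC:
  0.804 uC = 0.804 × 10³ nC = 804
  489 nC → 489
Difference: 804 - 489 = 315

315 nC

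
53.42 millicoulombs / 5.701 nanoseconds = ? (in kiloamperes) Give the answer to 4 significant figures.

9370 kiloamperes

(53.42 × 10^-3) / (5.701 × 10^-9) = 9.37029 × 10^6 A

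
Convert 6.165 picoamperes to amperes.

0.000000000006165 amperes

pico = 10^-12, (no prefix) = 10^0; factor is 10^-12.
6.165 × 10^-12 = 0.000000000006165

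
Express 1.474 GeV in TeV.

0.001474 TeV

giga = 1e9, tera = 1e12; factor is 1e-3.
1.474 × 1e-3 = 0.001474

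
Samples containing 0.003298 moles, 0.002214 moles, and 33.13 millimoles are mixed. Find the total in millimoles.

38.642 millimoles

In millimoles:
  0.003298 moles = 0.003298e3 millimoles = 3.298
  0.002214 moles = 0.002214e3 millimoles = 2.214
  33.13 millimoles → 33.13
Sum: 3.298 + 2.214 + 33.13 = 38.642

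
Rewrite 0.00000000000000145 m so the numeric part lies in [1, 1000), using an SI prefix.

1.45 fm

= 1.45 × 10⁻¹⁵ m; 10⁻¹⁵ is femto.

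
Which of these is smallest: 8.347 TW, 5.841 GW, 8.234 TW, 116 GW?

8.347 TW = 8347000000000 W
5.841 GW = 5841000000 W
8.234 TW = 8234000000000 W
116 GW = 116000000000 W

5.841 GW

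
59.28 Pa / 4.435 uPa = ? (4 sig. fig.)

13370000

(59.28) / (4.435e-6) = 13.366e6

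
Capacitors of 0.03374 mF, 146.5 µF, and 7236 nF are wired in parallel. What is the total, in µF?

In µF:
  0.03374 mF = 0.03374 × 10^3 µF = 33.74
  146.5 µF → 146.5
  7236 nF = 7236 × 10^-3 µF = 7.236
Sum: 33.74 + 146.5 + 7.236 = 187.476

187.476 µF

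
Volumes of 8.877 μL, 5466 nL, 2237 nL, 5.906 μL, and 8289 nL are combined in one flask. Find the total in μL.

In μL:
  8.877 μL → 8.877
  5466 nL = 5466 × 10^-3 μL = 5.466
  2237 nL = 2237 × 10^-3 μL = 2.237
  5.906 μL → 5.906
  8289 nL = 8289 × 10^-3 μL = 8.289
Sum: 8.877 + 5.466 + 2.237 + 5.906 + 8.289 = 30.775

30.775 μL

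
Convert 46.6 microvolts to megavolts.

0.0000000000466 megavolts

micro = 10^-6, mega = 10^6; factor is 10^-12.
46.6 × 10^-12 = 0.0000000000466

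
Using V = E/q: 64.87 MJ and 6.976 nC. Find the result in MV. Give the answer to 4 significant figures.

9299000000 MV

(64.87e6) / (6.976e-9) = 9.29903e15 V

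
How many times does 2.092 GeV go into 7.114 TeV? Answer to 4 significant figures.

(7.114 × 10¹²) / (2.092 × 10⁹) = 3.4006 × 10³

3401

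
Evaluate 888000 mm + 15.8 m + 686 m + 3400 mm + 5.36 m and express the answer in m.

1598.56 m

In m:
  888000 mm = 888000 × 10⁻³ m = 888
  15.8 m → 15.8
  686 m → 686
  3400 mm = 3400 × 10⁻³ m = 3.4
  5.36 m → 5.36
Sum: 888 + 15.8 + 686 + 3.4 + 5.36 = 1598.56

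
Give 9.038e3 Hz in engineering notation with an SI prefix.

= 9.038e3 Hz; 1e3 is kilo.

9.038 kHz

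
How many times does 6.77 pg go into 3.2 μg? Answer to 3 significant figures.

(3.2 × 10⁻⁶) / (6.77 × 10⁻¹²) = 0.4727 × 10⁶

473000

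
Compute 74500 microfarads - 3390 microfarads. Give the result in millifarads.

In millifarads:
  74500 microfarads = 74500 × 10^-3 millifarads = 74.5
  3390 microfarads = 3390 × 10^-3 millifarads = 3.39
Difference: 74.5 - 3.39 = 71.11

71.11 millifarads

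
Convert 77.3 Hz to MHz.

0.0000773 MHz

(no prefix) = 10^0, mega = 10^6; factor is 10^-6.
77.3 × 10^-6 = 0.0000773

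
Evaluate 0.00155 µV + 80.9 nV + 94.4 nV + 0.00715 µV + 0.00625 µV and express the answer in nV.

In nV:
  0.00155 µV = 0.00155 × 10^3 nV = 1.55
  80.9 nV → 80.9
  94.4 nV → 94.4
  0.00715 µV = 0.00715 × 10^3 nV = 7.15
  0.00625 µV = 0.00625 × 10^3 nV = 6.25
Sum: 1.55 + 80.9 + 94.4 + 7.15 + 6.25 = 190.25

190.25 nV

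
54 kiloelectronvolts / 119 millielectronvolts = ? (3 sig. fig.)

454000

(54 × 10³) / (119 × 10⁻³) = 0.4538 × 10⁶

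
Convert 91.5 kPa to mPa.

91500000 mPa

kilo = 10^3, milli = 10^-3; factor is 10^6.
91.5 × 10^6 = 91500000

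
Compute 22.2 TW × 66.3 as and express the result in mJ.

22.2 × 10^12 × 66.3 × 10^-18 = 1471.86 × 10^-6 J

1.47186 mJ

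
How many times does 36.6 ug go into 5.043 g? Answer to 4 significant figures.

(5.043) / (36.6 × 10^-6) = 0.13779 × 10^6

137800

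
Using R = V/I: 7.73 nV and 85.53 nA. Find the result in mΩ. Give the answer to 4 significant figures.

90.38 mΩ

(7.73 × 10^-9) / (85.53 × 10^-9) = 0.0903776 Ω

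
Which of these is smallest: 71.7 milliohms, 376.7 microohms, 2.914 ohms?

376.7 microohms

71.7 milliohms = 0.0717 ohms
376.7 microohms = 0.0003767 ohms
2.914 ohms = 2.914 ohms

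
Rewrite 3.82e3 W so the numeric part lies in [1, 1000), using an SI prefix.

3.82 kW

= 3.82e3 W; 1e3 is kilo.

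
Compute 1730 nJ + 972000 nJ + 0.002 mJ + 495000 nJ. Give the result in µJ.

In µJ:
  1730 nJ = 1730e-3 µJ = 1.73
  972000 nJ = 972000e-3 µJ = 972
  0.002 mJ = 0.002e3 µJ = 2
  495000 nJ = 495000e-3 µJ = 495
Sum: 1.73 + 972 + 2 + 495 = 1470.73

1470.73 µJ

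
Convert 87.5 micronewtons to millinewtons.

0.0875 millinewtons

micro = 10^-6, milli = 10^-3; factor is 10^-3.
87.5 × 10^-3 = 0.0875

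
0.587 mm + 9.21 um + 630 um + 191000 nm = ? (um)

1417.21 um

In um:
  0.587 mm = 0.587 × 10³ um = 587
  9.21 um → 9.21
  630 um → 630
  191000 nm = 191000 × 10⁻³ um = 191
Sum: 587 + 9.21 + 630 + 191 = 1417.21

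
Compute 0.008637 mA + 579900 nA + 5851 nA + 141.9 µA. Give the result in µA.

736.288 µA

In µA:
  0.008637 mA = 0.008637 × 10³ µA = 8.637
  579900 nA = 579900 × 10⁻³ µA = 579.9
  5851 nA = 5851 × 10⁻³ µA = 5.851
  141.9 µA → 141.9
Sum: 8.637 + 579.9 + 5.851 + 141.9 = 736.288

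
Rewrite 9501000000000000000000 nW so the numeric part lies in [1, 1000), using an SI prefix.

= 9.501 × 10^12 W; 10^12 is tera.

9.501 TW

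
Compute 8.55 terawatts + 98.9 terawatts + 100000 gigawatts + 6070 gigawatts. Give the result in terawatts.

In terawatts:
  8.55 terawatts → 8.55
  98.9 terawatts → 98.9
  100000 gigawatts = 100000 × 10^-3 terawatts = 100
  6070 gigawatts = 6070 × 10^-3 terawatts = 6.07
Sum: 8.55 + 98.9 + 100 + 6.07 = 213.52

213.52 terawatts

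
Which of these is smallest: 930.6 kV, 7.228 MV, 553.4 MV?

930.6 kV = 930600 V
7.228 MV = 7228000 V
553.4 MV = 553400000 V

930.6 kV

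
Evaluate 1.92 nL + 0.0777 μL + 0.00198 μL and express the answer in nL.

81.6 nL

In nL:
  1.92 nL → 1.92
  0.0777 μL = 0.0777e3 nL = 77.7
  0.00198 μL = 0.00198e3 nL = 1.98
Sum: 1.92 + 77.7 + 1.98 = 81.6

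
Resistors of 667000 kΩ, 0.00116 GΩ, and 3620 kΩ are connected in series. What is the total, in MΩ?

671.78 MΩ

In MΩ:
  667000 kΩ = 667000 × 10⁻³ MΩ = 667
  0.00116 GΩ = 0.00116 × 10³ MΩ = 1.16
  3620 kΩ = 3620 × 10⁻³ MΩ = 3.62
Sum: 667 + 1.16 + 3.62 = 671.78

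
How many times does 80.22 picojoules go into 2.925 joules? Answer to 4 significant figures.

(2.925) / (80.22 × 10^-12) = 0.036462 × 10^12

36460000000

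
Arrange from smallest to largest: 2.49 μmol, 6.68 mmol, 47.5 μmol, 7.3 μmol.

2.49 μmol < 7.3 μmol < 47.5 μmol < 6.68 mmol

2.49 μmol = 0.00000249 mol
6.68 mmol = 0.00668 mol
47.5 μmol = 0.0000475 mol
7.3 μmol = 0.0000073 mol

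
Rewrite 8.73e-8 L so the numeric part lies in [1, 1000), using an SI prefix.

87.3 nL

= 87.3e-9 L; 1e-9 is nano.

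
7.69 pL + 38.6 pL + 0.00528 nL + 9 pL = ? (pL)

In pL:
  7.69 pL → 7.69
  38.6 pL → 38.6
  0.00528 nL = 0.00528 × 10³ pL = 5.28
  9 pL → 9
Sum: 7.69 + 38.6 + 5.28 + 9 = 60.57

60.57 pL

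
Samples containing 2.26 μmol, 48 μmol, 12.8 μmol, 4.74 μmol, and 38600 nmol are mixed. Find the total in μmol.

106.4 μmol

In μmol:
  2.26 μmol → 2.26
  48 μmol → 48
  12.8 μmol → 12.8
  4.74 μmol → 4.74
  38600 nmol = 38600 × 10⁻³ μmol = 38.6
Sum: 2.26 + 48 + 12.8 + 4.74 + 38.6 = 106.4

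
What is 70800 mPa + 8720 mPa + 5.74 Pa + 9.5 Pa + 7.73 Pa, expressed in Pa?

In Pa:
  70800 mPa = 70800 × 10^-3 Pa = 70.8
  8720 mPa = 8720 × 10^-3 Pa = 8.72
  5.74 Pa → 5.74
  9.5 Pa → 9.5
  7.73 Pa → 7.73
Sum: 70.8 + 8.72 + 5.74 + 9.5 + 7.73 = 102.49

102.49 Pa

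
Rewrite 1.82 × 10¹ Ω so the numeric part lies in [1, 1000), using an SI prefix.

18.2 Ω

= 18.2 Ω; mantissa already in [1, 1000).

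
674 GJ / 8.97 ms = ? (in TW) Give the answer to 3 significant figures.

(674 × 10⁹) / (8.97 × 10⁻³) = 75.139 × 10¹² W

75.1 TW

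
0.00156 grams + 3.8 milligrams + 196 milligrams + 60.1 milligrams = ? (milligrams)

261.46 milligrams

In milligrams:
  0.00156 grams = 0.00156e3 milligrams = 1.56
  3.8 milligrams → 3.8
  196 milligrams → 196
  60.1 milligrams → 60.1
Sum: 1.56 + 3.8 + 196 + 60.1 = 261.46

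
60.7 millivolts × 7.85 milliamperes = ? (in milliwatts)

60.7 × 10^-3 × 7.85 × 10^-3 = 476.495 × 10^-6 W

0.476495 milliwatts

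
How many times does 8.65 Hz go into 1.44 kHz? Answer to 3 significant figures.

166

(1.44 × 10³) / (8.65) = 0.1665 × 10³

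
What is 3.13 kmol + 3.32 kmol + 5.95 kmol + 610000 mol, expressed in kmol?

622.4 kmol

In kmol:
  3.13 kmol → 3.13
  3.32 kmol → 3.32
  5.95 kmol → 5.95
  610000 mol = 610000e-3 kmol = 610
Sum: 3.13 + 3.32 + 5.95 + 610 = 622.4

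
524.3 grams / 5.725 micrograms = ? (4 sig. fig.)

91580000

(524.3) / (5.725 × 10^-6) = 91.581 × 10^6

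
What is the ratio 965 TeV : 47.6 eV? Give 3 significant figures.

20300000000000

(965 × 10^12) / (47.6) = 20.27 × 10^12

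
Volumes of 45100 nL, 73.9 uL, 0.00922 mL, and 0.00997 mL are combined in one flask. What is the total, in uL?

In uL:
  45100 nL = 45100 × 10⁻³ uL = 45.1
  73.9 uL → 73.9
  0.00922 mL = 0.00922 × 10³ uL = 9.22
  0.00997 mL = 0.00997 × 10³ uL = 9.97
Sum: 45.1 + 73.9 + 9.22 + 9.97 = 138.19

138.19 uL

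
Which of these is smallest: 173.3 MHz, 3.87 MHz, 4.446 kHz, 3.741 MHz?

4.446 kHz

173.3 MHz = 173300000 Hz
3.87 MHz = 3870000 Hz
4.446 kHz = 4446 Hz
3.741 MHz = 3741000 Hz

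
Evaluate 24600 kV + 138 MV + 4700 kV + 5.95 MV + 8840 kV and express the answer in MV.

182.09 MV

In MV:
  24600 kV = 24600e-3 MV = 24.6
  138 MV → 138
  4700 kV = 4700e-3 MV = 4.7
  5.95 MV → 5.95
  8840 kV = 8840e-3 MV = 8.84
Sum: 24.6 + 138 + 4.7 + 5.95 + 8.84 = 182.09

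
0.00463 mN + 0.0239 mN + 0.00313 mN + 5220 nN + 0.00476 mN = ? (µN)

In µN:
  0.00463 mN = 0.00463 × 10^3 µN = 4.63
  0.0239 mN = 0.0239 × 10^3 µN = 23.9
  0.00313 mN = 0.00313 × 10^3 µN = 3.13
  5220 nN = 5220 × 10^-3 µN = 5.22
  0.00476 mN = 0.00476 × 10^3 µN = 4.76
Sum: 4.63 + 23.9 + 3.13 + 5.22 + 4.76 = 41.64

41.64 µN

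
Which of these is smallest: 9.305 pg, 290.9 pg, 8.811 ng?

9.305 pg

9.305 pg = 0.000000000009305 g
290.9 pg = 0.0000000002909 g
8.811 ng = 0.000000008811 g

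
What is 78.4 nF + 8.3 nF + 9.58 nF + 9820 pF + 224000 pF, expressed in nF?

330.1 nF

In nF:
  78.4 nF → 78.4
  8.3 nF → 8.3
  9.58 nF → 9.58
  9820 pF = 9820 × 10^-3 nF = 9.82
  224000 pF = 224000 × 10^-3 nF = 224
Sum: 78.4 + 8.3 + 9.58 + 9.82 + 224 = 330.1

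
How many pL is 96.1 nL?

96100 pL

nano = 10⁻⁹, pico = 10⁻¹²; factor is 10³.
96.1 × 10³ = 96100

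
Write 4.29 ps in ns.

pico = 10^-12, nano = 10^-9; factor is 10^-3.
4.29 × 10^-3 = 0.00429

0.00429 ns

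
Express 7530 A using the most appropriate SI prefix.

= 7.53e3 A; 1e3 is kilo.

7.53 kA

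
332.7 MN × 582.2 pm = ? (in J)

332.7 × 10^6 × 582.2 × 10^-12 = 193697.94 × 10^-6 J

0.19369794 J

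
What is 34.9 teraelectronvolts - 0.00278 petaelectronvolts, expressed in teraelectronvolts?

In teraelectronvolts:
  34.9 teraelectronvolts → 34.9
  0.00278 petaelectronvolts = 0.00278 × 10³ teraelectronvolts = 2.78
Difference: 34.9 - 2.78 = 32.12

32.12 teraelectronvolts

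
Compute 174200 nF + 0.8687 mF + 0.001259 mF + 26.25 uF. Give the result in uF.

In uF:
  174200 nF = 174200 × 10^-3 uF = 174.2
  0.8687 mF = 0.8687 × 10^3 uF = 868.7
  0.001259 mF = 0.001259 × 10^3 uF = 1.259
  26.25 uF → 26.25
Sum: 174.2 + 868.7 + 1.259 + 26.25 = 1070.409

1070.409 uF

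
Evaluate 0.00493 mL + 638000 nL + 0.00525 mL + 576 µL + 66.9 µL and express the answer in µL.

In µL:
  0.00493 mL = 0.00493 × 10³ µL = 4.93
  638000 nL = 638000 × 10⁻³ µL = 638
  0.00525 mL = 0.00525 × 10³ µL = 5.25
  576 µL → 576
  66.9 µL → 66.9
Sum: 4.93 + 638 + 5.25 + 576 + 66.9 = 1291.08

1291.08 µL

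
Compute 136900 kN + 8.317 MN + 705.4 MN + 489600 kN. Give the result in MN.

1340.217 MN

In MN:
  136900 kN = 136900 × 10^-3 MN = 136.9
  8.317 MN → 8.317
  705.4 MN → 705.4
  489600 kN = 489600 × 10^-3 MN = 489.6
Sum: 136.9 + 8.317 + 705.4 + 489.6 = 1340.217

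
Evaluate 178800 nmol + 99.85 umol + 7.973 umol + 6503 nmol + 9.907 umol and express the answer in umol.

303.033 umol

In umol:
  178800 nmol = 178800e-3 umol = 178.8
  99.85 umol → 99.85
  7.973 umol → 7.973
  6503 nmol = 6503e-3 umol = 6.503
  9.907 umol → 9.907
Sum: 178.8 + 99.85 + 7.973 + 6.503 + 9.907 = 303.033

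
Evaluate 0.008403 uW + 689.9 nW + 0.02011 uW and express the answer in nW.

718.413 nW

In nW:
  0.008403 uW = 0.008403e3 nW = 8.403
  689.9 nW → 689.9
  0.02011 uW = 0.02011e3 nW = 20.11
Sum: 8.403 + 689.9 + 20.11 = 718.413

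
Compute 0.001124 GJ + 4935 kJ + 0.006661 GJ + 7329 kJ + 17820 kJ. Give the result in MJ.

In MJ:
  0.001124 GJ = 0.001124e3 MJ = 1.124
  4935 kJ = 4935e-3 MJ = 4.935
  0.006661 GJ = 0.006661e3 MJ = 6.661
  7329 kJ = 7329e-3 MJ = 7.329
  17820 kJ = 17820e-3 MJ = 17.82
Sum: 1.124 + 4.935 + 6.661 + 7.329 + 17.82 = 37.869

37.869 MJ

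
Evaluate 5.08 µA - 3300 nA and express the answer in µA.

In µA:
  5.08 µA → 5.08
  3300 nA = 3300 × 10^-3 µA = 3.3
Difference: 5.08 - 3.3 = 1.78

1.78 µA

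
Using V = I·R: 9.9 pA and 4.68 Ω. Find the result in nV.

0.046332 nV

9.9 × 10^-12 × 4.68 = 46.332 × 10^-12 V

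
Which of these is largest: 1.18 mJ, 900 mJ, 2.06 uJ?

900 mJ

1.18 mJ = 0.00118 J
900 mJ = 0.9 J
2.06 uJ = 0.00000206 J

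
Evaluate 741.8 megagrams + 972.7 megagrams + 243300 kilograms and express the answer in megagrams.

1957.8 megagrams

In megagrams:
  741.8 megagrams → 741.8
  972.7 megagrams → 972.7
  243300 kilograms = 243300 × 10^-3 megagrams = 243.3
Sum: 741.8 + 972.7 + 243.3 = 1957.8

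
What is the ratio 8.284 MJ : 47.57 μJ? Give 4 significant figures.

(8.284e6) / (47.57e-6) = 0.17414e12

174100000000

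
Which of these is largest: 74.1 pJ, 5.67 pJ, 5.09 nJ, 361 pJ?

74.1 pJ = 0.0000000000741 J
5.67 pJ = 0.00000000000567 J
5.09 nJ = 0.00000000509 J
361 pJ = 0.000000000361 J

5.09 nJ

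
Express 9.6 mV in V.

milli = 10⁻³, (no prefix) = 10⁰; factor is 10⁻³.
9.6 × 10⁻³ = 0.0096

0.0096 V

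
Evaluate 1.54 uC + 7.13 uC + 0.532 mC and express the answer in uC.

540.67 uC

In uC:
  1.54 uC → 1.54
  7.13 uC → 7.13
  0.532 mC = 0.532 × 10^3 uC = 532
Sum: 1.54 + 7.13 + 532 = 540.67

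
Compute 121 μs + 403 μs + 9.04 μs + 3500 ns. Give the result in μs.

536.54 μs

In μs:
  121 μs → 121
  403 μs → 403
  9.04 μs → 9.04
  3500 ns = 3500e-3 μs = 3.5
Sum: 121 + 403 + 9.04 + 3.5 = 536.54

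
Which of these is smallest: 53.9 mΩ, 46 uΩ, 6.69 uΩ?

53.9 mΩ = 0.0539 Ω
46 uΩ = 0.000046 Ω
6.69 uΩ = 0.00000669 Ω

6.69 uΩ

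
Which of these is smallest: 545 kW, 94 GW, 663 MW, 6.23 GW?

545 kW

545 kW = 545000 W
94 GW = 94000000000 W
663 MW = 663000000 W
6.23 GW = 6230000000 W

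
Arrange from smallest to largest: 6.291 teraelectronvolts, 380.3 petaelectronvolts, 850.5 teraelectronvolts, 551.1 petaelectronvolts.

6.291 teraelectronvolts = 6291000000000 electronvolts
380.3 petaelectronvolts = 380300000000000000 electronvolts
850.5 teraelectronvolts = 850500000000000 electronvolts
551.1 petaelectronvolts = 551100000000000000 electronvolts

6.291 teraelectronvolts < 850.5 teraelectronvolts < 380.3 petaelectronvolts < 551.1 petaelectronvolts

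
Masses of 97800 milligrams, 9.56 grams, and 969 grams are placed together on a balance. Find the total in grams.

In grams:
  97800 milligrams = 97800 × 10^-3 grams = 97.8
  9.56 grams → 9.56
  969 grams → 969
Sum: 97.8 + 9.56 + 969 = 1076.36

1076.36 grams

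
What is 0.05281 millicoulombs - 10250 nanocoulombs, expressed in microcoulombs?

In microcoulombs:
  0.05281 millicoulombs = 0.05281 × 10^3 microcoulombs = 52.81
  10250 nanocoulombs = 10250 × 10^-3 microcoulombs = 10.25
Difference: 52.81 - 10.25 = 42.56

42.56 microcoulombs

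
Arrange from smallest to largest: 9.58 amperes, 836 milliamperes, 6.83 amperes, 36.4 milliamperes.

36.4 milliamperes < 836 milliamperes < 6.83 amperes < 9.58 amperes

9.58 amperes = 9.58 amperes
836 milliamperes = 0.836 amperes
6.83 amperes = 6.83 amperes
36.4 milliamperes = 0.0364 amperes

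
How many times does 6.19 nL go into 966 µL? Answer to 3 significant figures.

156000

(966 × 10^-6) / (6.19 × 10^-9) = 156.1 × 10^3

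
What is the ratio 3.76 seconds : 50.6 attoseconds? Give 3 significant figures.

(3.76) / (50.6 × 10⁻¹⁸) = 0.07431 × 10¹⁸

74300000000000000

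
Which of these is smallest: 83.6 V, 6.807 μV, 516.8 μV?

83.6 V = 83.6 V
6.807 μV = 0.000006807 V
516.8 μV = 0.0005168 V

6.807 μV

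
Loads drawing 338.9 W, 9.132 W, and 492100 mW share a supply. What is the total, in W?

In W:
  338.9 W → 338.9
  9.132 W → 9.132
  492100 mW = 492100 × 10^-3 W = 492.1
Sum: 338.9 + 9.132 + 492.1 = 840.132

840.132 W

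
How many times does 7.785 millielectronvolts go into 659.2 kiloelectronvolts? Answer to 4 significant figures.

(659.2 × 10^3) / (7.785 × 10^-3) = 84.676 × 10^6

84680000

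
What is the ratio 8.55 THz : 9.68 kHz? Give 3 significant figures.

883000000

(8.55e12) / (9.68e3) = 0.8833e9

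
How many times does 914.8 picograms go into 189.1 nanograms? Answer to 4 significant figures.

(189.1 × 10⁻⁹) / (914.8 × 10⁻¹²) = 0.20671 × 10³

206.7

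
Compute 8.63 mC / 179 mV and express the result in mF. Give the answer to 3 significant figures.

(8.63e-3) / (179e-3) = 0.048212 F

48.2 mF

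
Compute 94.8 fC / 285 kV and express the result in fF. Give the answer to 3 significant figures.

(94.8e-15) / (285e3) = 0.33263e-18 F

0.000333 fF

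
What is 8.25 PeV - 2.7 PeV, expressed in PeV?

5.55 PeV

In PeV:
  8.25 PeV → 8.25
  2.7 PeV → 2.7
Difference: 8.25 - 2.7 = 5.55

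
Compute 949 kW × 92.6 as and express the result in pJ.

949 × 10^3 × 92.6 × 10^-18 = 87877.4 × 10^-15 J

87.8774 pJ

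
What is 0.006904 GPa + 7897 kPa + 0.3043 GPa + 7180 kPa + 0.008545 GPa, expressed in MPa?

In MPa:
  0.006904 GPa = 0.006904 × 10³ MPa = 6.904
  7897 kPa = 7897 × 10⁻³ MPa = 7.897
  0.3043 GPa = 0.3043 × 10³ MPa = 304.3
  7180 kPa = 7180 × 10⁻³ MPa = 7.18
  0.008545 GPa = 0.008545 × 10³ MPa = 8.545
Sum: 6.904 + 7.897 + 304.3 + 7.18 + 8.545 = 334.826

334.826 MPa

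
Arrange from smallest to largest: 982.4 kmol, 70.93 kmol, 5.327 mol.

5.327 mol < 70.93 kmol < 982.4 kmol

982.4 kmol = 982400 mol
70.93 kmol = 70930 mol
5.327 mol = 5.327 mol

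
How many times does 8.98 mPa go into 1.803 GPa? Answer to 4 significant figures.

200800000000

(1.803 × 10^9) / (8.98 × 10^-3) = 0.20078 × 10^12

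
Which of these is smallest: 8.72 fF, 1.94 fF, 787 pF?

8.72 fF = 0.00000000000000872 F
1.94 fF = 0.00000000000000194 F
787 pF = 0.000000000787 F

1.94 fF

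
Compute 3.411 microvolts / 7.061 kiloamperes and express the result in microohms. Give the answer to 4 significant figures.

(3.411 × 10^-6) / (7.061 × 10^3) = 0.483076 × 10^-9 Ω

0.0004831 microohms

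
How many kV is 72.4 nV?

nano = 10^-9, kilo = 10^3; factor is 10^-12.
72.4 × 10^-12 = 0.0000000000724

0.0000000000724 kV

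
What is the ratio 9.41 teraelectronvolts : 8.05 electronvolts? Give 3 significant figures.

(9.41 × 10^12) / (8.05) = 1.169 × 10^12

1170000000000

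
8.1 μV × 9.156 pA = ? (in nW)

8.1e-6 × 9.156e-12 = 74.1636e-18 W

0.0000000741636 nW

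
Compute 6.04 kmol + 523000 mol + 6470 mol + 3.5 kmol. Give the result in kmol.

In kmol:
  6.04 kmol → 6.04
  523000 mol = 523000 × 10⁻³ kmol = 523
  6470 mol = 6470 × 10⁻³ kmol = 6.47
  3.5 kmol → 3.5
Sum: 6.04 + 523 + 6.47 + 3.5 = 539.01

539.01 kmol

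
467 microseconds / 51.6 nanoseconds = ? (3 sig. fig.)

(467 × 10⁻⁶) / (51.6 × 10⁻⁹) = 9.05 × 10³

9050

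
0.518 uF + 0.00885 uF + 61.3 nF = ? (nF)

In nF:
  0.518 uF = 0.518 × 10³ nF = 518
  0.00885 uF = 0.00885 × 10³ nF = 8.85
  61.3 nF → 61.3
Sum: 518 + 8.85 + 61.3 = 588.15

588.15 nF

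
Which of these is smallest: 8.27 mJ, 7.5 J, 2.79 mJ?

2.79 mJ

8.27 mJ = 0.00827 J
7.5 J = 7.5 J
2.79 mJ = 0.00279 J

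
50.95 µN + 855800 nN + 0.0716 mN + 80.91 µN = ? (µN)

1059.26 µN

In µN:
  50.95 µN → 50.95
  855800 nN = 855800 × 10⁻³ µN = 855.8
  0.0716 mN = 0.0716 × 10³ µN = 71.6
  80.91 µN → 80.91
Sum: 50.95 + 855.8 + 71.6 + 80.91 = 1059.26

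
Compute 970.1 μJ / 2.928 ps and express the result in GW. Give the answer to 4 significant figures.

0.3313 GW

(970.1 × 10^-6) / (2.928 × 10^-12) = 331.318 × 10^6 W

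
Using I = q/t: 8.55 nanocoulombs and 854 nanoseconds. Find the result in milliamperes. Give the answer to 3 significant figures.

(8.55e-9) / (854e-9) = 0.010012 A

10.0 milliamperes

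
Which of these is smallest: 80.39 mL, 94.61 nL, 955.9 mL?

80.39 mL = 0.08039 L
94.61 nL = 0.00000009461 L
955.9 mL = 0.9559 L

94.61 nL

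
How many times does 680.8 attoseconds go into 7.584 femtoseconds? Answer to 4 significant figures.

(7.584e-15) / (680.8e-18) = 0.01114e3

11.14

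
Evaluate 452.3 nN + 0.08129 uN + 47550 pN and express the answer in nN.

In nN:
  452.3 nN → 452.3
  0.08129 uN = 0.08129e3 nN = 81.29
  47550 pN = 47550e-3 nN = 47.55
Sum: 452.3 + 81.29 + 47.55 = 581.14

581.14 nN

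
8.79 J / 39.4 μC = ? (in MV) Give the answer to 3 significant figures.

(8.79) / (39.4 × 10⁻⁶) = 0.2231 × 10⁶ V

0.223 MV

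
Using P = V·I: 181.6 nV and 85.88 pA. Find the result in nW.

181.6 × 10⁻⁹ × 85.88 × 10⁻¹² = 15595.808 × 10⁻²¹ W

0.000000015595808 nW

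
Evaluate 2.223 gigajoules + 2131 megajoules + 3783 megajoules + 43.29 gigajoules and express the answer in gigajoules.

In gigajoules:
  2.223 gigajoules → 2.223
  2131 megajoules = 2131 × 10^-3 gigajoules = 2.131
  3783 megajoules = 3783 × 10^-3 gigajoules = 3.783
  43.29 gigajoules → 43.29
Sum: 2.223 + 2.131 + 3.783 + 43.29 = 51.427

51.427 gigajoules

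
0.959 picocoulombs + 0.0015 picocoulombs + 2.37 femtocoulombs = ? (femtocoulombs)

962.87 femtocoulombs

In femtocoulombs:
  0.959 picocoulombs = 0.959 × 10³ femtocoulombs = 959
  0.0015 picocoulombs = 0.0015 × 10³ femtocoulombs = 1.5
  2.37 femtocoulombs → 2.37
Sum: 959 + 1.5 + 2.37 = 962.87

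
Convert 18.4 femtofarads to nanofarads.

femto = 10⁻¹⁵, nano = 10⁻⁹; factor is 10⁻⁶.
18.4 × 10⁻⁶ = 0.0000184

0.0000184 nanofarads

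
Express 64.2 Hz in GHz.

0.0000000642 GHz

(no prefix) = 1e0, giga = 1e9; factor is 1e-9.
64.2 × 1e-9 = 0.0000000642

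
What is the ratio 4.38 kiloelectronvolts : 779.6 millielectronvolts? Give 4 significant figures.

(4.38e3) / (779.6e-3) = 0.0056183e6

5618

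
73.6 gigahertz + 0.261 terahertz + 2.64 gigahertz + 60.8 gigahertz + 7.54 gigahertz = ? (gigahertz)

In gigahertz:
  73.6 gigahertz → 73.6
  0.261 terahertz = 0.261e3 gigahertz = 261
  2.64 gigahertz → 2.64
  60.8 gigahertz → 60.8
  7.54 gigahertz → 7.54
Sum: 73.6 + 261 + 2.64 + 60.8 + 7.54 = 405.58

405.58 gigahertz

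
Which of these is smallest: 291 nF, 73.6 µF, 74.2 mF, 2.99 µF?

291 nF

291 nF = 0.000000291 F
73.6 µF = 0.0000736 F
74.2 mF = 0.0742 F
2.99 µF = 0.00000299 F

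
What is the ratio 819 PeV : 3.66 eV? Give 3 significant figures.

(819 × 10¹⁵) / (3.66) = 223.8 × 10¹⁵

224000000000000000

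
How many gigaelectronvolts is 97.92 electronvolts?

(no prefix) = 1e0, giga = 1e9; factor is 1e-9.
97.92 × 1e-9 = 0.00000009792

0.00000009792 gigaelectronvolts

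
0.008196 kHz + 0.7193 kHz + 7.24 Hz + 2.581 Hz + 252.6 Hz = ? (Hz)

In Hz:
  0.008196 kHz = 0.008196e3 Hz = 8.196
  0.7193 kHz = 0.7193e3 Hz = 719.3
  7.24 Hz → 7.24
  2.581 Hz → 2.581
  252.6 Hz → 252.6
Sum: 8.196 + 719.3 + 7.24 + 2.581 + 252.6 = 989.917

989.917 Hz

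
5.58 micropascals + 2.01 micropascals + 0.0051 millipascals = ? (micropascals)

12.69 micropascals

In micropascals:
  5.58 micropascals → 5.58
  2.01 micropascals → 2.01
  0.0051 millipascals = 0.0051e3 micropascals = 5.1
Sum: 5.58 + 2.01 + 5.1 = 12.69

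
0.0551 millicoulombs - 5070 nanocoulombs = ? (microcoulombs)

50.03 microcoulombs

In microcoulombs:
  0.0551 millicoulombs = 0.0551e3 microcoulombs = 55.1
  5070 nanocoulombs = 5070e-3 microcoulombs = 5.07
Difference: 55.1 - 5.07 = 50.03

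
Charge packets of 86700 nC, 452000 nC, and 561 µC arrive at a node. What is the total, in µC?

1099.7 µC

In µC:
  86700 nC = 86700 × 10^-3 µC = 86.7
  452000 nC = 452000 × 10^-3 µC = 452
  561 µC → 561
Sum: 86.7 + 452 + 561 = 1099.7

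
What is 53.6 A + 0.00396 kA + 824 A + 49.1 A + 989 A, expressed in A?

1919.66 A

In A:
  53.6 A → 53.6
  0.00396 kA = 0.00396 × 10^3 A = 3.96
  824 A → 824
  49.1 A → 49.1
  989 A → 989
Sum: 53.6 + 3.96 + 824 + 49.1 + 989 = 1919.66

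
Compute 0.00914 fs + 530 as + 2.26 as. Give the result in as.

In as:
  0.00914 fs = 0.00914 × 10³ as = 9.14
  530 as → 530
  2.26 as → 2.26
Sum: 9.14 + 530 + 2.26 = 541.4

541.4 as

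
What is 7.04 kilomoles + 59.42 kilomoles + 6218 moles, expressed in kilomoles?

72.678 kilomoles

In kilomoles:
  7.04 kilomoles → 7.04
  59.42 kilomoles → 59.42
  6218 moles = 6218e-3 kilomoles = 6.218
Sum: 7.04 + 59.42 + 6.218 = 72.678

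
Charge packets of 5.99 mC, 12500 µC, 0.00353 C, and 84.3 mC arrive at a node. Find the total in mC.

106.32 mC

In mC:
  5.99 mC → 5.99
  12500 µC = 12500e-3 mC = 12.5
  0.00353 C = 0.00353e3 mC = 3.53
  84.3 mC → 84.3
Sum: 5.99 + 12.5 + 3.53 + 84.3 = 106.32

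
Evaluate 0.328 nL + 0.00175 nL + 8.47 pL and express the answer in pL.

338.22 pL

In pL:
  0.328 nL = 0.328 × 10³ pL = 328
  0.00175 nL = 0.00175 × 10³ pL = 1.75
  8.47 pL → 8.47
Sum: 328 + 1.75 + 8.47 = 338.22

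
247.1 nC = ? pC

247100 pC

nano = 10⁻⁹, pico = 10⁻¹²; factor is 10³.
247.1 × 10³ = 247100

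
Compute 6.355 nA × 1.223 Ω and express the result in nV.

7.772165 nV

6.355 × 10^-9 × 1.223 = 7.772165 × 10^-9 V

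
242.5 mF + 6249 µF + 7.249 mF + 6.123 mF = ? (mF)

In mF:
  242.5 mF → 242.5
  6249 µF = 6249 × 10⁻³ mF = 6.249
  7.249 mF → 7.249
  6.123 mF → 6.123
Sum: 242.5 + 6.249 + 7.249 + 6.123 = 262.121

262.121 mF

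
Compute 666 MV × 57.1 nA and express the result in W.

666 × 10⁶ × 57.1 × 10⁻⁹ = 38028.6 × 10⁻³ W

38.0286 W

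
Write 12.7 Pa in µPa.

(no prefix) = 1e0, micro = 1e-6; factor is 1e6.
12.7 × 1e6 = 12700000

12700000 µPa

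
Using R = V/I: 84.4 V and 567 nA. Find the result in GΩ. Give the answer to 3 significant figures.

(84.4) / (567e-9) = 0.14885e9 Ω

0.149 GΩ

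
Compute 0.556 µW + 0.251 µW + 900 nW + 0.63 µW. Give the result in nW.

In nW:
  0.556 µW = 0.556 × 10^3 nW = 556
  0.251 µW = 0.251 × 10^3 nW = 251
  900 nW → 900
  0.63 µW = 0.63 × 10^3 nW = 630
Sum: 556 + 251 + 900 + 630 = 2337

2337 nW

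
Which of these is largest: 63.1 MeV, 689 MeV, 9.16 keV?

689 MeV

63.1 MeV = 63100000 eV
689 MeV = 689000000 eV
9.16 keV = 9160 eV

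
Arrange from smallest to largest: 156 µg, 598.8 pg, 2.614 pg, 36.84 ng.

156 µg = 0.000156 g
598.8 pg = 0.0000000005988 g
2.614 pg = 0.000000000002614 g
36.84 ng = 0.00000003684 g

2.614 pg < 598.8 pg < 36.84 ng < 156 µg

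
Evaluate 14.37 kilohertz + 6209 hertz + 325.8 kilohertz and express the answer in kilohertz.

346.379 kilohertz

In kilohertz:
  14.37 kilohertz → 14.37
  6209 hertz = 6209 × 10^-3 kilohertz = 6.209
  325.8 kilohertz → 325.8
Sum: 14.37 + 6.209 + 325.8 = 346.379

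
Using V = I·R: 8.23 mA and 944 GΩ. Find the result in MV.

7769.12 MV

8.23 × 10^-3 × 944 × 10^9 = 7769.12 × 10^6 V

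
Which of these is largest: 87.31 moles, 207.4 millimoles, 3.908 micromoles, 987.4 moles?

87.31 moles = 87.31 moles
207.4 millimoles = 0.2074 moles
3.908 micromoles = 0.000003908 moles
987.4 moles = 987.4 moles

987.4 moles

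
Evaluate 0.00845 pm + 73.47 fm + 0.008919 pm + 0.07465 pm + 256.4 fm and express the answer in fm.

421.889 fm

In fm:
  0.00845 pm = 0.00845 × 10^3 fm = 8.45
  73.47 fm → 73.47
  0.008919 pm = 0.008919 × 10^3 fm = 8.919
  0.07465 pm = 0.07465 × 10^3 fm = 74.65
  256.4 fm → 256.4
Sum: 8.45 + 73.47 + 8.919 + 74.65 + 256.4 = 421.889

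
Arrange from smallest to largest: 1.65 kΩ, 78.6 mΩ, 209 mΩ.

1.65 kΩ = 1650 Ω
78.6 mΩ = 0.0786 Ω
209 mΩ = 0.209 Ω

78.6 mΩ < 209 mΩ < 1.65 kΩ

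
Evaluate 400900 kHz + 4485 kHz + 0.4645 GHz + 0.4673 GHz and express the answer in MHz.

1337.185 MHz

In MHz:
  400900 kHz = 400900 × 10⁻³ MHz = 400.9
  4485 kHz = 4485 × 10⁻³ MHz = 4.485
  0.4645 GHz = 0.4645 × 10³ MHz = 464.5
  0.4673 GHz = 0.4673 × 10³ MHz = 467.3
Sum: 400.9 + 4.485 + 464.5 + 467.3 = 1337.185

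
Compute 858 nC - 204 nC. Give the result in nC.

654 nC

In nC:
  858 nC → 858
  204 nC → 204
Difference: 858 - 204 = 654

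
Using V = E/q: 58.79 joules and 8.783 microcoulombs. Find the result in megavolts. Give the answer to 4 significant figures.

6.694 megavolts

(58.79) / (8.783 × 10⁻⁶) = 6.69361 × 10⁶ V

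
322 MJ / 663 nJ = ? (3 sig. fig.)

486000000000000

(322e6) / (663e-9) = 0.4857e15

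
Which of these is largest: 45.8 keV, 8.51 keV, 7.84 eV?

45.8 keV

45.8 keV = 45800 eV
8.51 keV = 8510 eV
7.84 eV = 7.84 eV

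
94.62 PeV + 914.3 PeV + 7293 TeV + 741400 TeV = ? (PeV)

1757.613 PeV

In PeV:
  94.62 PeV → 94.62
  914.3 PeV → 914.3
  7293 TeV = 7293 × 10^-3 PeV = 7.293
  741400 TeV = 741400 × 10^-3 PeV = 741.4
Sum: 94.62 + 914.3 + 7.293 + 741.4 = 1757.613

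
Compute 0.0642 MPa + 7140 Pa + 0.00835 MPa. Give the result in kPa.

79.69 kPa

In kPa:
  0.0642 MPa = 0.0642 × 10³ kPa = 64.2
  7140 Pa = 7140 × 10⁻³ kPa = 7.14
  0.00835 MPa = 0.00835 × 10³ kPa = 8.35
Sum: 64.2 + 7.14 + 8.35 = 79.69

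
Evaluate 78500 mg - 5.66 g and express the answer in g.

72.84 g

In g:
  78500 mg = 78500e-3 g = 78.5
  5.66 g → 5.66
Difference: 78.5 - 5.66 = 72.84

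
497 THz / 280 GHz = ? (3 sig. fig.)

1780

(497 × 10¹²) / (280 × 10⁹) = 1.775 × 10³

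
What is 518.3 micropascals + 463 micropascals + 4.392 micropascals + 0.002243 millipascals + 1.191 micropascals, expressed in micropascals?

989.126 micropascals

In micropascals:
  518.3 micropascals → 518.3
  463 micropascals → 463
  4.392 micropascals → 4.392
  0.002243 millipascals = 0.002243 × 10³ micropascals = 2.243
  1.191 micropascals → 1.191
Sum: 518.3 + 463 + 4.392 + 2.243 + 1.191 = 989.126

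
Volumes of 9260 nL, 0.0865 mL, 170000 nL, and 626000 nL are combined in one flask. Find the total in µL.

891.76 µL

In µL:
  9260 nL = 9260e-3 µL = 9.26
  0.0865 mL = 0.0865e3 µL = 86.5
  170000 nL = 170000e-3 µL = 170
  626000 nL = 626000e-3 µL = 626
Sum: 9.26 + 86.5 + 170 + 626 = 891.76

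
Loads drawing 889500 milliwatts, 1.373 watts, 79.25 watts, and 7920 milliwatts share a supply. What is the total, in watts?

In watts:
  889500 milliwatts = 889500e-3 watts = 889.5
  1.373 watts → 1.373
  79.25 watts → 79.25
  7920 milliwatts = 7920e-3 watts = 7.92
Sum: 889.5 + 1.373 + 79.25 + 7.92 = 978.043

978.043 watts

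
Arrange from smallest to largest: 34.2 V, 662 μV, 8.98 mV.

34.2 V = 34.2 V
662 μV = 0.000662 V
8.98 mV = 0.00898 V

662 μV < 8.98 mV < 34.2 V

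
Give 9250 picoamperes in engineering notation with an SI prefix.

= 9.25 × 10^-9 amperes; 10^-9 is nano.

9.25 nanoamperes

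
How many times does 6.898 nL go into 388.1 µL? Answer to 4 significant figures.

(388.1 × 10⁻⁶) / (6.898 × 10⁻⁹) = 56.263 × 10³

56260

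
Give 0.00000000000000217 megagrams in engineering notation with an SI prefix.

= 2.17e-9 grams; 1e-9 is nano.

2.17 nanograms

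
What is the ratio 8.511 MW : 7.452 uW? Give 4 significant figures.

1142000000000

(8.511e6) / (7.452e-6) = 1.1421e12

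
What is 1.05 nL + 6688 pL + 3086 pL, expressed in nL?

10.824 nL

In nL:
  1.05 nL → 1.05
  6688 pL = 6688 × 10⁻³ nL = 6.688
  3086 pL = 3086 × 10⁻³ nL = 3.086
Sum: 1.05 + 6.688 + 3.086 = 10.824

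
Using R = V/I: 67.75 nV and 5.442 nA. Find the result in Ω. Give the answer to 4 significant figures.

12.45 Ω

(67.75 × 10⁻⁹) / (5.442 × 10⁻⁹) = 12.4495 Ω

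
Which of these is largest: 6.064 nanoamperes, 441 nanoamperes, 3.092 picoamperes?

6.064 nanoamperes = 0.000000006064 amperes
441 nanoamperes = 0.000000441 amperes
3.092 picoamperes = 0.000000000003092 amperes

441 nanoamperes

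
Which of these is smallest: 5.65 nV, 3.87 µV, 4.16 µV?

5.65 nV = 0.00000000565 V
3.87 µV = 0.00000387 V
4.16 µV = 0.00000416 V

5.65 nV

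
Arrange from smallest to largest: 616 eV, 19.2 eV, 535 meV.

616 eV = 616 eV
19.2 eV = 19.2 eV
535 meV = 0.535 eV

535 meV < 19.2 eV < 616 eV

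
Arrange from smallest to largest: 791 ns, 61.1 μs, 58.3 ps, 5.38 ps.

5.38 ps < 58.3 ps < 791 ns < 61.1 μs

791 ns = 0.000000791 s
61.1 μs = 0.0000611 s
58.3 ps = 0.0000000000583 s
5.38 ps = 0.00000000000538 s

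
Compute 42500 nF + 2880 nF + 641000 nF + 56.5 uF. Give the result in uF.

In uF:
  42500 nF = 42500 × 10^-3 uF = 42.5
  2880 nF = 2880 × 10^-3 uF = 2.88
  641000 nF = 641000 × 10^-3 uF = 641
  56.5 uF → 56.5
Sum: 42.5 + 2.88 + 641 + 56.5 = 742.88

742.88 uF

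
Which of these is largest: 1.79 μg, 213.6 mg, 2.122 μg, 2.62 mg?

1.79 μg = 0.00000179 g
213.6 mg = 0.2136 g
2.122 μg = 0.000002122 g
2.62 mg = 0.00262 g

213.6 mg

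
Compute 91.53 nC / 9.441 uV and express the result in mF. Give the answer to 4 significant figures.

(91.53 × 10^-9) / (9.441 × 10^-6) = 9.69495 × 10^-3 F

9.695 mF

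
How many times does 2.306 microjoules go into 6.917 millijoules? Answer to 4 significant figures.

3000

(6.917e-3) / (2.306e-6) = 2.9996e3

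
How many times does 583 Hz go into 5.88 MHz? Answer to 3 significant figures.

10100

(5.88 × 10⁶) / (583) = 0.01009 × 10⁶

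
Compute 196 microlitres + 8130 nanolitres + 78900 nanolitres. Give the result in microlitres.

283.03 microlitres

In microlitres:
  196 microlitres → 196
  8130 nanolitres = 8130e-3 microlitres = 8.13
  78900 nanolitres = 78900e-3 microlitres = 78.9
Sum: 196 + 8.13 + 78.9 = 283.03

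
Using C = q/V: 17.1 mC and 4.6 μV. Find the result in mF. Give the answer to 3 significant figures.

(17.1e-3) / (4.6e-6) = 3.7174e3 F

3720000 mF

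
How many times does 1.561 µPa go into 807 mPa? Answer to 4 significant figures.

517000

(807 × 10^-3) / (1.561 × 10^-6) = 516.98 × 10^3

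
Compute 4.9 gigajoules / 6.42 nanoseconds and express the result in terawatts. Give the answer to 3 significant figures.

763000 terawatts

(4.9 × 10^9) / (6.42 × 10^-9) = 0.76324 × 10^18 W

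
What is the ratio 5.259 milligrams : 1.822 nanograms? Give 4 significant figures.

2886000

(5.259e-3) / (1.822e-9) = 2.8864e6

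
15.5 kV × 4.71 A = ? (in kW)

15.5 × 10³ × 4.71 = 73.005 × 10³ W

73.005 kW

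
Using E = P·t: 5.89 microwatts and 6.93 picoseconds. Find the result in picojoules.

0.0000408177 picojoules

5.89e-6 × 6.93e-12 = 40.8177e-18 J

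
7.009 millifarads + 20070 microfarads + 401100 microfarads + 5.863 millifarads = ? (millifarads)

434.042 millifarads

In millifarads:
  7.009 millifarads → 7.009
  20070 microfarads = 20070 × 10^-3 millifarads = 20.07
  401100 microfarads = 401100 × 10^-3 millifarads = 401.1
  5.863 millifarads → 5.863
Sum: 7.009 + 20.07 + 401.1 + 5.863 = 434.042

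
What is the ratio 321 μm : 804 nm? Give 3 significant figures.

(321e-6) / (804e-9) = 0.3993e3

399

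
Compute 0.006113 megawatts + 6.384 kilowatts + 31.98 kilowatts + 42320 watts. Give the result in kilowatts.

86.797 kilowatts

In kilowatts:
  0.006113 megawatts = 0.006113 × 10^3 kilowatts = 6.113
  6.384 kilowatts → 6.384
  31.98 kilowatts → 31.98
  42320 watts = 42320 × 10^-3 kilowatts = 42.32
Sum: 6.113 + 6.384 + 31.98 + 42.32 = 86.797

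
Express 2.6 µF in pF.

micro = 10⁻⁶, pico = 10⁻¹²; factor is 10⁶.
2.6 × 10⁶ = 2600000

2600000 pF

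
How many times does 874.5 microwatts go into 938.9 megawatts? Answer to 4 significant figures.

(938.9 × 10^6) / (874.5 × 10^-6) = 1.0736 × 10^12

1074000000000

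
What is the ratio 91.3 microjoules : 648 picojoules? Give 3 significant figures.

141000

(91.3 × 10^-6) / (648 × 10^-12) = 0.1409 × 10^6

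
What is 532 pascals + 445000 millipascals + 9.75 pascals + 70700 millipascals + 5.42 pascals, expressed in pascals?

1062.87 pascals

In pascals:
  532 pascals → 532
  445000 millipascals = 445000 × 10^-3 pascals = 445
  9.75 pascals → 9.75
  70700 millipascals = 70700 × 10^-3 pascals = 70.7
  5.42 pascals → 5.42
Sum: 532 + 445 + 9.75 + 70.7 + 5.42 = 1062.87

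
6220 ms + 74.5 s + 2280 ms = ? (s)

In s:
  6220 ms = 6220e-3 s = 6.22
  74.5 s → 74.5
  2280 ms = 2280e-3 s = 2.28
Sum: 6.22 + 74.5 + 2.28 = 83

83 s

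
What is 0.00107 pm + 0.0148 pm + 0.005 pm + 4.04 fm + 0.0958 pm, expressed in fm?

In fm:
  0.00107 pm = 0.00107e3 fm = 1.07
  0.0148 pm = 0.0148e3 fm = 14.8
  0.005 pm = 0.005e3 fm = 5
  4.04 fm → 4.04
  0.0958 pm = 0.0958e3 fm = 95.8
Sum: 1.07 + 14.8 + 5 + 4.04 + 95.8 = 120.71

120.71 fm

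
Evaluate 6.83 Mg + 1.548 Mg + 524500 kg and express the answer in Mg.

In Mg:
  6.83 Mg → 6.83
  1.548 Mg → 1.548
  524500 kg = 524500 × 10⁻³ Mg = 524.5
Sum: 6.83 + 1.548 + 524.5 = 532.878

532.878 Mg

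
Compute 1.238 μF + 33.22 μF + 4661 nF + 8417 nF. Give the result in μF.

In μF:
  1.238 μF → 1.238
  33.22 μF → 33.22
  4661 nF = 4661 × 10⁻³ μF = 4.661
  8417 nF = 8417 × 10⁻³ μF = 8.417
Sum: 1.238 + 33.22 + 4.661 + 8.417 = 47.536

47.536 μF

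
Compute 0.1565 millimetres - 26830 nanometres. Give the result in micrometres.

In micrometres:
  0.1565 millimetres = 0.1565e3 micrometres = 156.5
  26830 nanometres = 26830e-3 micrometres = 26.83
Difference: 156.5 - 26.83 = 129.67

129.67 micrometres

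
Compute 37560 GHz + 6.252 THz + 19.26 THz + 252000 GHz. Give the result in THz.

In THz:
  37560 GHz = 37560e-3 THz = 37.56
  6.252 THz → 6.252
  19.26 THz → 19.26
  252000 GHz = 252000e-3 THz = 252
Sum: 37.56 + 6.252 + 19.26 + 252 = 315.072

315.072 THz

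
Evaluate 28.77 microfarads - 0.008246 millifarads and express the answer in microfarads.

In microfarads:
  28.77 microfarads → 28.77
  0.008246 millifarads = 0.008246e3 microfarads = 8.246
Difference: 28.77 - 8.246 = 20.524

20.524 microfarads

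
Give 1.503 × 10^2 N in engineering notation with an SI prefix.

150.3 N

= 150.3 N; mantissa already in [1, 1000).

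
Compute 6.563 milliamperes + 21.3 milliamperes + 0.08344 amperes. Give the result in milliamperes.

111.303 milliamperes

In milliamperes:
  6.563 milliamperes → 6.563
  21.3 milliamperes → 21.3
  0.08344 amperes = 0.08344e3 milliamperes = 83.44
Sum: 6.563 + 21.3 + 83.44 = 111.303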